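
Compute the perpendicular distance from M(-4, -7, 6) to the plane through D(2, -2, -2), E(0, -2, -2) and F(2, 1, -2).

DE = (-2, 0, 0) and DF = (0, 3, 0), so a normal is n = DE × DF = (0, 0, -6).
n = (0, 0, -6); n·P − 12 = -48; |n| = 6; distance = 48/6 = 8.

8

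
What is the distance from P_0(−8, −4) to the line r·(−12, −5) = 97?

The normal to the line is n = (−12, −5) with |n| = 13.
|n·P_0 − 97| = |116 − 97| = 19, so the distance is 19/13.

19/13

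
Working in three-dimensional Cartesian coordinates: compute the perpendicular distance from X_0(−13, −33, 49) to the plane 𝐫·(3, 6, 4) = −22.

d = |3·(-13) + 6·(-33) + 4·49 − (-22)| / √(9 + 36 + 16) = |-19| / √61 = 19√61/61.

19/√61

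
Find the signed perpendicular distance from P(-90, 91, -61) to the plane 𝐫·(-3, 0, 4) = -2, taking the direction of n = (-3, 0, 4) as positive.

n·P − (-2) = 28.
|n| = 5, so the signed distance is 28/5.

28/5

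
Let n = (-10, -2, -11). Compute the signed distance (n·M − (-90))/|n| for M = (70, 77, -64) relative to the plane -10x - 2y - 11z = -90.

-4

n·M − (-90) = -60.
|n| = 15, so the signed distance is -60/15 = -4.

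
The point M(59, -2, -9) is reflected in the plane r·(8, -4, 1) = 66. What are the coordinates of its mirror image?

With n = (8, -4, 1), the signed offset is (n·M − 66)/|n|² = 405/81 = 5.
M' = M − 2t·n = (59, -2, -9) − 10·(8, -4, 1) = (-21, 38, -19).

(-21, 38, -19)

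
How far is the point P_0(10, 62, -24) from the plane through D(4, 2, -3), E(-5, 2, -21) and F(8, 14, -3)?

DE = (-9, 0, -18) and DF = (4, 12, 0), so a normal is n = DE × DF = (216, -72, -108).
Then n·(10, 62, -24) - 1044 = -756.
|n| = √(46656 + 5184 + 11664) = 252, so the distance is |-756|/252 = 3.

3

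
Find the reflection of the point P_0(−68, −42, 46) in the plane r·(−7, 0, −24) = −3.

(-82, -42, -2)

With n = (−7, 0, −24), the signed offset is (n·P_0 − (-3))/|n|² = -625/625 = -1.
P_0' = P_0 − 2t·n = (−68, −42, 46) − (-2)·(−7, 0, −24) = (−82, −42, −2).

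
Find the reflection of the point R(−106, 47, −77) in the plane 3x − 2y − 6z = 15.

With n = (3, −2, −6), the signed offset is (n·R − 15)/|n|² = 35/49 = 5/7.
R' = R − 2t·n = (−106, 47, −77) − (10/7)·(3, −2, −6) = (−772/7, 349/7, −479/7).

(-772/7, 349/7, -479/7)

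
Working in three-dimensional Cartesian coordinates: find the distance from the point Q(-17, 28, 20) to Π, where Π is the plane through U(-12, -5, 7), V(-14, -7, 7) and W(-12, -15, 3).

11/√33

UV = (-2, -2, 0) and UW = (0, -10, -4), so a normal is n = UV × UW = (8, -8, 20).
n = (8, -8, 20); n·P − 84 = -44; |n| = 4√33; distance = 44/(4√33) = √33/3.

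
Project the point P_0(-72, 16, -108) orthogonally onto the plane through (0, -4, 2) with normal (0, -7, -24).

(-72, 44, -12)

The perpendicular from P_0 has direction n = (0, -7, -24): r = (-72, 16, -108) + t(0, -7, -24).
Substitute into the plane: n·(P_0 + tn) = -20 gives 2480 + 625t = -20, so t = -4.
Foot = (-72, 16, -108) + (-4)·(0, -7, -24) = (-72, 44, -12).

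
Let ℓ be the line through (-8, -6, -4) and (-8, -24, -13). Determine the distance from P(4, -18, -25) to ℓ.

A direction vector is d = (0, -18, -9).
AP = (12, -12, -21), and AP × d = (-270, 108, -216).
|AP × d|² = 131220 and |d|² = 405, so the distance is √(131220/405) = √324 = 18.

18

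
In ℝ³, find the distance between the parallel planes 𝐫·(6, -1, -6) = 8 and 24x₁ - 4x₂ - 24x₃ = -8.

10√73/73

Divide the second equation by 4 to match normals: 6x₁ - x₂ - 6x₃ = -2.
With common normal n = (6, -1, -6) (|n| = √73), the distance is |8 − (-2)|/|n| = 10/√73.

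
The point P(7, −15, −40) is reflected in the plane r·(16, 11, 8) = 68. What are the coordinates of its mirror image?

With n = (16, 11, 8), the signed offset is (n·P − 68)/|n|² = -441/441 = -1.
P' = P − 2t·n = (7, −15, −40) − (-2)·(16, 11, 8) = (39, 7, −24).

(39, 7, -24)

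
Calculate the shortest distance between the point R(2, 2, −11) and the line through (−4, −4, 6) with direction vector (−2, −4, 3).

Direction vector d = (−2, −4, 3).
AP = (6, 6, −17); AP·d = -87, |AP|² = 361, |d|² = 29.
distance² = |AP|² − (AP·d)²/|d|² = 361 − 7569/29 = 100, so the distance is 10.

10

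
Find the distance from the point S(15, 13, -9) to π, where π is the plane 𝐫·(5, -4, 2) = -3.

8√5/15

Normal vector n = (5, -4, 2), and n·(15, 13, -9) - (-3) = 8.
|n| = √(25 + 16 + 4) = 3√5, so the distance is |8|/(3√5) = 8/(3√5).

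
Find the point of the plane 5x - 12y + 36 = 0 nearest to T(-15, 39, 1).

The perpendicular from T has direction n = (5, -12, 0): r = (-15, 39, 1) + t(5, -12, 0).
Substitute into the plane: n·(T + tn) = -36 gives -543 + 169t = -36, so t = 3.
Foot = (-15, 39, 1) + 3·(5, -12, 0) = (0, 3, 1).

(0, 3, 1)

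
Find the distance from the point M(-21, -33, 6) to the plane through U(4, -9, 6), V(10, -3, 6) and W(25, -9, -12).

6/11

UV = (6, 6, 0) and UW = (21, 0, -18), so a normal is n = UV × UW = (-108, 108, -126).
Then n·(-21, -33, 6) - (-2160) = 108.
|n| = √(11664 + 11664 + 15876) = 198, so the distance is |108|/198 = 6/11.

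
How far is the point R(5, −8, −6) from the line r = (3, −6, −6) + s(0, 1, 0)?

2

Direction vector d = (0, 1, 0).
AP = (2, −2, 0); AP·d = -2, |AP|² = 8, |d|² = 1.
distance² = |AP|² − (AP·d)²/|d|² = 8 − 4/1 = 4, so the distance is 2.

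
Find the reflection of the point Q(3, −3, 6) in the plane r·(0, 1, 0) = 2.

With n = (0, 1, 0), the signed offset is (n·Q − 2)/|n|² = -5/1 = -5.
Q' = Q − 2t·n = (3, −3, 6) − (-10)·(0, 1, 0) = (3, 7, 6).

(3, 7, 6)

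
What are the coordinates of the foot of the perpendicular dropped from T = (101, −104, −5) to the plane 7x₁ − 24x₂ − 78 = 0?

The perpendicular from T has direction n = (7, −24, 0): r = (101, −104, −5) + λ(7, −24, 0).
Substitute into the plane: n·(T + λn) = 78 gives 3203 + 625λ = 78, so λ = -5.
Foot = (101, −104, −5) + (-5)·(7, −24, 0) = (66, 16, −5).

(66, 16, -5)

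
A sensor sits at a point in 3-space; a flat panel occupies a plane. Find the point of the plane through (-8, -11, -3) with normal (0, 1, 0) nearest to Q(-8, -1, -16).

n = (0, 1, 0), |n|² = 1, and n·Q − (-11) = 10.
t = 10/1 = 10, so the foot is Q − t·n = (-8, -1, -16) − 10·(0, 1, 0) = (-8, -11, -16).

(-8, -11, -16)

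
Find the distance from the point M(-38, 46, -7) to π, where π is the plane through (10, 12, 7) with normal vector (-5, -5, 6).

The plane has equation n·(r − (10, 12, 7)) = 0, i.e. n·r = -68.
d = |(-5)·(-38) + (-5)·46 + 6·(-7) − (-68)| / √(25 + 25 + 36) = |-14| / √86 = 14/√86.

7√86/43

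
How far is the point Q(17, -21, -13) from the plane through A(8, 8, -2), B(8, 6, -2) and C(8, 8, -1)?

9

AB = (0, -2, 0) and AC = (0, 0, 1), so a normal is n = AB × AC = (-2, 0, 0).
n = (-2, 0, 0); n·P − (-16) = -18; |n| = 2; distance = 18/2 = 9.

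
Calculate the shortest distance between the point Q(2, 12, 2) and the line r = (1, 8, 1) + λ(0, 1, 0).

Direction vector d = (0, 1, 0).
AP = (1, 4, 1), and AP × d = (−1, 0, 1).
|AP × d|² = 2 and |d|² = 1, so the distance is √2.

√2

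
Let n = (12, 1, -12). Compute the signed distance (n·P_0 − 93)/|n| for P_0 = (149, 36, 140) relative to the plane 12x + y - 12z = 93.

n·P_0 − 93 = 51.
|n| = 17, so the signed distance is 51/17 = 3.

3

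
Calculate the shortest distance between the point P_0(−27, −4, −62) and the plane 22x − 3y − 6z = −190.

Normal vector n = (22, −3, −6), and n·(−27, −4, −62) − (−190) = −20.
|n| = √(484 + 9 + 36) = 23, so the distance is |-20|/23 = 20/23.

20/23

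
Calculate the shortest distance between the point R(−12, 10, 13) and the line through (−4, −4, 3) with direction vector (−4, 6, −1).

Direction vector d = (−4, 6, −1).
AP = (−8, 14, 10); AP·d = 106, |AP|² = 360, |d|² = 53.
distance² = |AP|² − (AP·d)²/|d|² = 360 − 11236/53 = 148, so the distance is 2√37.

2√37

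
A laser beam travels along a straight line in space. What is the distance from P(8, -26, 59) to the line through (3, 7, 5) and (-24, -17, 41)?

A direction vector is d = (-27, -24, 36).
AP = (5, -33, 54); AP·d = 2601, |AP|² = 4030, |d|² = 2601.
distance² = |AP|² − (AP·d)²/|d|² = 4030 − 6765201/2601 = 1429, so the distance is √1429.

√1429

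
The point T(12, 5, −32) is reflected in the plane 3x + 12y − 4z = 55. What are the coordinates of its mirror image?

(6, -19, -24)

n = (3, 12, −4), |n|² = 169, n·T − 55 = 169, so t = 169/169 = 1.
Foot F = T − 1·n = (9, −7, −28); the reflection is 2F − T = (6, −19, −24).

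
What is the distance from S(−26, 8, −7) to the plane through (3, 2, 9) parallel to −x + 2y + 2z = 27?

3

Parallel planes share the normal n = (−1, 2, 2); since (3, 2, 9) lies on the plane, its equation is −x + 2y + 2z = 19.
Then n·(−26, 8, −7) − 19 = 9.
|n| = √(1 + 4 + 4) = 3, so the distance is |9|/3 = 3.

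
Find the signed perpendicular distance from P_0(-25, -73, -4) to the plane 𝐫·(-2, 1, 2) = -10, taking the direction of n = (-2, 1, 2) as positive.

-7

n·P_0 − (-10) = -21.
|n| = 3, so the signed distance is -21/3 = -7.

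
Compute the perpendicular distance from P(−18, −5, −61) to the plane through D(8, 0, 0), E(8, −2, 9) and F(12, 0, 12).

1

DE = (0, −2, 9) and DF = (4, 0, 12), so a normal is n = DE × DF = (−24, 36, 8).
Then n·(−18, −5, −61) − (−192) = −44.
|n| = √(576 + 1296 + 64) = 44, so the distance is |-44|/44 = 1.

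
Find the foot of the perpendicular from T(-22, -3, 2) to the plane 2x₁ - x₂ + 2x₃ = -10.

The perpendicular from T has direction n = (2, -1, 2): r = (-22, -3, 2) + λ(2, -1, 2).
Substitute into the plane: n·(T + λn) = -10 gives -37 + 9λ = -10, so λ = 3.
Foot = (-22, -3, 2) + 3·(2, -1, 2) = (-16, -6, 8).

(-16, -6, 8)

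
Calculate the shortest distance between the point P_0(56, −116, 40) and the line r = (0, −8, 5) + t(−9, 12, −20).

Direction vector d = (−9, 12, −20).
AP = (56, −108, 35); AP·d = -2500, |AP|² = 16025, |d|² = 625.
distance² = |AP|² − (AP·d)²/|d|² = 16025 − 6250000/625 = 6025, so the distance is 5√241.

5√241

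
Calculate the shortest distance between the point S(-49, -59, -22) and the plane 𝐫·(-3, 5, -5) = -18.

20√59/59

Normal vector n = (-3, 5, -5), and n·(-49, -59, -22) - (-18) = -20.
|n| = √(9 + 25 + 25) = √59, so the distance is |-20|/√59 = 20√59/59.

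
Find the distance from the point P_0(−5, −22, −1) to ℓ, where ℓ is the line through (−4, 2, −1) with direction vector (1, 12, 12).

12√2

Direction vector d = (1, 12, 12).
AP = (−1, −24, 0), and AP × d = (−288, 12, 12).
|AP × d|² = 83232 and |d|² = 289, so the distance is √(83232/289) = √288 = 12√2.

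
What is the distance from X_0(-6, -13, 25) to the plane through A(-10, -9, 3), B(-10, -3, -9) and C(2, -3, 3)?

10/√6

AB = (0, 6, -12) and AC = (12, 6, 0), so a normal is n = AB × AC = (72, -144, -72).
n = (72, -144, -72); n·P − 360 = -720; |n| = 72√6; distance = 720/(72√6) = 5√6/3.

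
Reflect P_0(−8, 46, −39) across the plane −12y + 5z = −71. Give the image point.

(-8, -50, 1)

n = (0, −12, 5), |n|² = 169, n·P_0 − (-71) = -676, so t = -676/169 = -4.
Foot F = P_0 − (-4)·n = (−8, −2, −19); the reflection is 2F − P_0 = (−8, −50, 1).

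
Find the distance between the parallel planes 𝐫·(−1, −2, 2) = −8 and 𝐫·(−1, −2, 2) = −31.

Both planes have normal n = (−1, −2, 2), |n| = 3. Any point on the first plane is at distance |(-31) − (-8)|/|n| = 23/3 from the second.

23/3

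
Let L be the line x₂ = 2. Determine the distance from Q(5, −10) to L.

d = |0·5 + 1·(-10) − 2| / √(0 + 1) = |-12|/1 = 12.

12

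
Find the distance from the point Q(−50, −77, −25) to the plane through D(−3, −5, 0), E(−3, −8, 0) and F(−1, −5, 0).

25

DE = (0, −3, 0) and DF = (2, 0, 0), so a normal is n = DE × DF = (0, 0, 6).
Then n·(−50, −77, −25) − 0 = −150.
|n| = √(0 + 0 + 36) = 6, so the distance is |-150|/6 = 25.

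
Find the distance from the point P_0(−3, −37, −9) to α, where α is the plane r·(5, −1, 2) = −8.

n = (5, −1, 2); n·P − (-8) = 12; |n| = √30; distance = 12/√30.

12/√30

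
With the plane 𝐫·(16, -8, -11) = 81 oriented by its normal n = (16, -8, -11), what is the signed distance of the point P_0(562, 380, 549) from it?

n·P_0 − 81 = -168.
|n| = 21, so the signed distance is -168/21 = -8.

-8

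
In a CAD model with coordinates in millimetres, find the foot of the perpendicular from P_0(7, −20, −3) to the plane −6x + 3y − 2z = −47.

n = (−6, 3, −2), |n|² = 49, and n·P_0 − (-47) = -49.
t = -49/49 = -1, so the foot is P_0 − t·n = (7, −20, −3) − (-1)·(−6, 3, −2) = (1, −17, −5).

(1, -17, -5)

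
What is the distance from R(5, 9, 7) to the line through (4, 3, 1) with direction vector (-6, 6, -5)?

√73

Direction vector d = (-6, 6, -5).
AP = (1, 6, 6), and AP × d = (-66, -31, 42).
|AP × d|² = 7081 and |d|² = 97, so the distance is √(7081/97) = √73.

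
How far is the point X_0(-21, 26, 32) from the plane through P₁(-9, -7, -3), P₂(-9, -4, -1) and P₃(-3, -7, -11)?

P₁P₂ = (0, 3, 2) and P₁P₃ = (6, 0, -8), so a normal is n = P₁P₂ × P₁P₃ = (-24, 12, -18).
Then n·(-21, 26, 32) - 186 = 54.
|n| = √(576 + 144 + 324) = 6√29, so the distance is |54|/(6√29) = 9√29/29.

9√29/29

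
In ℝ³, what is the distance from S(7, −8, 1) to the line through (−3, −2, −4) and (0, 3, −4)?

A direction vector is d = (3, 5, 0).
AP = (10, −6, 5); AP·d = 0, |AP|² = 161, |d|² = 34.
distance² = |AP|² − (AP·d)²/|d|² = 161 − 0/34 = 161, so the distance is √161.

√161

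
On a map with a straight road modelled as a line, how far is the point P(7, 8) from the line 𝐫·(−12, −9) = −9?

49/5

d = |(-12)·7 + (-9)·8 − (-9)| / √(144 + 81) = |-147|/15 = 49/5.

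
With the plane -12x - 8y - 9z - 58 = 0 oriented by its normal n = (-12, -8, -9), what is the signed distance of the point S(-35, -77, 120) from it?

-6

n·S − 58 = -102.
|n| = 17, so the signed distance is -102/17 = -6.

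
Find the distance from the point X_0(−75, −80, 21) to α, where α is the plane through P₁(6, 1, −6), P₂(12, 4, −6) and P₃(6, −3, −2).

9

P₁P₂ = (6, 3, 0) and P₁P₃ = (0, −4, 4), so a normal is n = P₁P₂ × P₁P₃ = (12, −24, −24).
n = (12, −24, −24); n·P − 192 = 324; |n| = 36; distance = 324/36 = 9.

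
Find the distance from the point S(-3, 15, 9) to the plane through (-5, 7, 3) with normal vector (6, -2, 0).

The plane has equation n·(r − (-5, 7, 3)) = 0, i.e. n·r = -44.
n = (6, -2, 0); n·P − (-44) = -4; |n| = 2√10; distance = 4/(2√10) = 2/√10.

2/√10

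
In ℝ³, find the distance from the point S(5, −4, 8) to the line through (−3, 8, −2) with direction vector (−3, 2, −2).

6

Direction vector d = (−3, 2, −2).
AP = (8, −12, 10), and AP × d = (4, −14, −20).
|AP × d|² = 612 and |d|² = 17, so the distance is √(612/17) = √36 = 6.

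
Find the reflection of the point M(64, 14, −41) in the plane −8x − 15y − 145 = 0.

With n = (−8, −15, 0), the signed offset is (n·M − 145)/|n|² = -867/289 = -3.
M' = M − 2t·n = (64, 14, −41) − (-6)·(−8, −15, 0) = (16, −76, −41).

(16, -76, -41)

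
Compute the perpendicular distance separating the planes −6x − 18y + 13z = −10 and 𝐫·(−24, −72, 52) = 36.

19/23

Divide the second equation by 4 to match normals: −6x − 18y + 13z = 9.
Both planes have normal n = (−6, −18, 13), |n| = 23. Any point on the first plane is at distance |9 − (-10)|/|n| = 19/23 from the second.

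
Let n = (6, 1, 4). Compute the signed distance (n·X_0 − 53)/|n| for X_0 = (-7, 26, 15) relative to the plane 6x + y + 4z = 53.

-9/√53

n·X_0 − 53 = -9.
|n| = √53, so the signed distance is -9/√53.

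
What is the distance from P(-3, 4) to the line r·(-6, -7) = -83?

73√85/85

d = |(-6)·(-3) + (-7)·4 − (-83)| / √(36 + 49) = |73|/√85 = 73√85/85.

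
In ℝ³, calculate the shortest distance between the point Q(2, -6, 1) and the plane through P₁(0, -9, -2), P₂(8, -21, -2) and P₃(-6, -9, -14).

15√61/61

P₁P₂ = (8, -12, 0) and P₁P₃ = (-6, 0, -12), so a normal is n = P₁P₂ × P₁P₃ = (144, 96, -72).
d = |144·2 + 96·(-6) + (-72)·1 − (-720)| / √(20736 + 9216 + 5184) = |360| / (24√61) = 15√61/61.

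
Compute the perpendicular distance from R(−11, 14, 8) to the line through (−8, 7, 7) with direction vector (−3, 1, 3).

Direction vector d = (−3, 1, 3).
AP = (−3, 7, 1), and AP × d = (20, 6, 18).
|AP × d|² = 760 and |d|² = 19, so the distance is √(760/19) = √40 = 2√10.

2√10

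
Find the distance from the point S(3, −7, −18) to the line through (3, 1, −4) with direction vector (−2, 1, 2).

2√29

Direction vector d = (−2, 1, 2).
AP = (0, −8, −14), and AP × d = (−2, 28, −16).
|AP × d|² = 1044 and |d|² = 9, so the distance is √(1044/9) = √116 = 2√29.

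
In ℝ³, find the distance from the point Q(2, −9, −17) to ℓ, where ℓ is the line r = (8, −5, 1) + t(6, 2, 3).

6√5

Direction vector d = (6, 2, 3).
AP = (−6, −4, −18); AP·d = -98, |AP|² = 376, |d|² = 49.
distance² = |AP|² − (AP·d)²/|d|² = 376 − 9604/49 = 180, so the distance is 6√5.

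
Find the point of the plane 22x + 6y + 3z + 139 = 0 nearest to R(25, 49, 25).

(-19, 37, 19)

The perpendicular from R has direction n = (22, 6, 3): r = (25, 49, 25) + t(22, 6, 3).
Substitute into the plane: n·(R + tn) = -139 gives 919 + 529t = -139, so t = -2.
Foot = (25, 49, 25) + (-2)·(22, 6, 3) = (-19, 37, 19).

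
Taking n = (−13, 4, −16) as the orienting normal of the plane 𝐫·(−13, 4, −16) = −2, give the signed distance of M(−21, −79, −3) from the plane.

1/3

n·M − (-2) = 7.
|n| = 21, so the signed distance is 7/21 = 1/3.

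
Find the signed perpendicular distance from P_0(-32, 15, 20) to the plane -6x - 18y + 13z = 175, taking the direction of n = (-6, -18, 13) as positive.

7/23

n·P_0 − 175 = 7.
|n| = 23, so the signed distance is 7/23.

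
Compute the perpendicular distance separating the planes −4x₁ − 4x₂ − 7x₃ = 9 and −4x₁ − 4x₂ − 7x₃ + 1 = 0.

10/9

With common normal n = (−4, −4, −7) (|n| = 9), the distance is |9 − (-1)|/|n| = 10/9.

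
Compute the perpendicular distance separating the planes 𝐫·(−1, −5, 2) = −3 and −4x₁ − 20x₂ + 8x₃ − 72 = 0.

Divide the second equation by 4 to match normals: −x₁ − 5x₂ + 2x₃ = 18.
Both planes have normal n = (−1, −5, 2), |n| = √30. Any point on the first plane is at distance |18 − (-3)|/|n| = 21/√30 = 7√30/10 from the second.

21/√30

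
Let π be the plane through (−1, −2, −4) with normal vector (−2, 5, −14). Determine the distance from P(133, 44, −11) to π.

4

The plane has equation n·(r − (−1, −2, −4)) = 0, i.e. n·r = 48.
d = |(-2)·133 + 5·44 + (-14)·(-11) − 48| / √(4 + 25 + 196) = |60| / 15 = 4.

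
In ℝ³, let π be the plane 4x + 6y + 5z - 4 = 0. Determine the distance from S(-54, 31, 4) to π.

Normal vector n = (4, 6, 5), and n·(-54, 31, 4) - 4 = -14.
|n| = √(16 + 36 + 25) = √77, so the distance is |-14|/√77 = 2√77/11.

14/√77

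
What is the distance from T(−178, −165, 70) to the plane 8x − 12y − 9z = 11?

5

n = (8, −12, −9); n·P − 11 = -85; |n| = 17; distance = 85/17 = 5.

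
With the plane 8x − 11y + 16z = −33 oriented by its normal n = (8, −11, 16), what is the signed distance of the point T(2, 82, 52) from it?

n·T − (-33) = -21.
|n| = 21, so the signed distance is -21/21 = -1.

-1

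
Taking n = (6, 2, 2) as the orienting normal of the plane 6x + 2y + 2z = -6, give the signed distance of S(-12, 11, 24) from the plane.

2√11/11

n·S − (-6) = 4.
|n| = 2√11, so the signed distance is 2√11/11.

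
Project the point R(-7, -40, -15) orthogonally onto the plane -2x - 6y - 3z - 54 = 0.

The perpendicular from R has direction n = (-2, -6, -3): r = (-7, -40, -15) + t(-2, -6, -3).
Substitute into the plane: n·(R + tn) = 54 gives 299 + 49t = 54, so t = -5.
Foot = (-7, -40, -15) + (-5)·(-2, -6, -3) = (3, -10, 0).

(3, -10, 0)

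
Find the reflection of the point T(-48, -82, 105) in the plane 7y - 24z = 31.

n = (0, 7, -24), |n|² = 625, n·T − 31 = -3125, so t = -3125/625 = -5.
Foot F = T − (-5)·n = (-48, -47, -15); the reflection is 2F − T = (-48, -12, -135).

(-48, -12, -135)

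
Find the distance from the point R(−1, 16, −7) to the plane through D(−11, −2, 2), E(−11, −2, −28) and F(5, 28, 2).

DE = (0, 0, −30) and DF = (16, 30, 0), so a normal is n = DE × DF = (900, −480, 0).
Then n·(−1, 16, −7) − (−8940) = 360.
|n| = √(810000 + 230400 + 0) = 1020, so the distance is |360|/1020 = 6/17.

6/17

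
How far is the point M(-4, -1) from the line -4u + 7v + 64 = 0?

d = |(-4)·(-4) + 7·(-1) − (-64)| / √(16 + 49) = |73|/√65 = 73√65/65.

73√65/65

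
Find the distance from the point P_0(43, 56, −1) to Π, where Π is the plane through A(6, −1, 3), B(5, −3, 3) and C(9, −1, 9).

7√6/2

AB = (−1, −2, 0) and AC = (3, 0, 6), so a normal is n = AB × AC = (−12, 6, 6).
Then n·(43, 56, −1) − (−60) = −126.
|n| = √(144 + 36 + 36) = 6√6, so the distance is |-126|/(6√6) = 7√6/2.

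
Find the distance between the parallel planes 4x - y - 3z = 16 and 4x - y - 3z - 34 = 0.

With common normal n = (4, -1, -3) (|n| = √26), the distance is |16 − 34|/|n| = 18/√26.

9√26/13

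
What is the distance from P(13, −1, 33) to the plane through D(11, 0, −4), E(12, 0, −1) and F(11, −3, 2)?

DE = (1, 0, 3) and DF = (0, −3, 6), so a normal is n = DE × DF = (9, −6, −3).
Then n·(13, −1, 33) − 111 = −87.
|n| = √(81 + 36 + 9) = 3√14, so the distance is |-87|/(3√14) = 29/√14.

29√14/14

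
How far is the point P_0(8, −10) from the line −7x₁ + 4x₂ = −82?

The normal to the line is n = (−7, 4) with |n| = √65.
|n·P_0 − (-82)| = |-96 − (-82)| = 14, so the distance is 14/√65 = 14√65/65.

14/√65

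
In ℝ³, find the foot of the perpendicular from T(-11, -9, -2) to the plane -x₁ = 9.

n = (-1, 0, 0), |n|² = 1, and n·T − 9 = 2.
t = 2/1 = 2, so the foot is T − t·n = (-11, -9, -2) − 2·(-1, 0, 0) = (-9, -9, -2).

(-9, -9, -2)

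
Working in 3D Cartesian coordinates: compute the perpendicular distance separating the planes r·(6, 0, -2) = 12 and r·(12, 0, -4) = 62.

19√10/20

Divide the second equation by 2 to match normals: 6x - 2z = 31.
With common normal n = (6, 0, -2) (|n| = 2√10), the distance is |12 − 31|/|n| = 19/(2√10) = 19√10/20.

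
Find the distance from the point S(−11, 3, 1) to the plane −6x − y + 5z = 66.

Normal vector n = (−6, −1, 5), and n·(−11, 3, 1) − 66 = 2.
|n| = √(36 + 1 + 25) = √62, so the distance is |2|/√62 = √62/31.

√62/31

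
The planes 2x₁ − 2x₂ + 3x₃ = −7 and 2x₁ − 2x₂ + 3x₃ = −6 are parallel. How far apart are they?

1/√17

With common normal n = (2, −2, 3) (|n| = √17), the distance is |(-7) − (-6)|/|n| = 1/√17.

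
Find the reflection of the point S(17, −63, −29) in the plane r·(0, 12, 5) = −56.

(17, 57, 21)

n = (0, 12, 5), |n|² = 169, n·S − (-56) = -845, so t = -845/169 = -5.
Foot F = S − (-5)·n = (17, −3, −4); the reflection is 2F − S = (17, 57, 21).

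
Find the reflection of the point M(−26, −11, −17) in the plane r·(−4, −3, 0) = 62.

With n = (−4, −3, 0), the signed offset is (n·M − 62)/|n|² = 75/25 = 3.
M' = M − 2t·n = (−26, −11, −17) − 6·(−4, −3, 0) = (−2, 7, −17).

(-2, 7, -17)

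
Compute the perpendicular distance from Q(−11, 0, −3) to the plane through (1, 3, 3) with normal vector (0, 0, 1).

The plane has equation n·(r − (1, 3, 3)) = 0, i.e. n·r = 3.
Then n·(−11, 0, −3) − 3 = −6.
|n| = √(0 + 0 + 1) = 1, so the distance is |-6|/1 = 6.

6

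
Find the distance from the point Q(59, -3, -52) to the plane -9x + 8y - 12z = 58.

11/17

n = (-9, 8, -12); n·P − 58 = 11; |n| = 17; distance = 11/17.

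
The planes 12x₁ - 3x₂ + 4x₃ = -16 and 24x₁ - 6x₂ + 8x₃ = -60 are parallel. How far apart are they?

14/13

Divide the second equation by 2 to match normals: 12x₁ - 3x₂ + 4x₃ = -30.
With common normal n = (12, -3, 4) (|n| = 13), the distance is |(-16) − (-30)|/|n| = 14/13.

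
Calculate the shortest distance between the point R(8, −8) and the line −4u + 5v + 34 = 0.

38/√41

d = |(-4)·8 + 5·(-8) − (-34)| / √(16 + 25) = |-38|/√41 = 38√41/41.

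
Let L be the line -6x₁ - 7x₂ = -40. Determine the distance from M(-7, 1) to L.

75/√85

The normal to the line is n = (-6, -7) with |n| = √85.
|n·M − (-40)| = |35 − (-40)| = 75, so the distance is 75/√85 = 15√85/17.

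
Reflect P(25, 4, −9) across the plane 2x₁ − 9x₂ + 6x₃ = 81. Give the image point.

n = (2, −9, 6), |n|² = 121, n·P − 81 = -121, so t = -121/121 = -1.
Foot F = P − (-1)·n = (27, −5, −3); the reflection is 2F − P = (29, −14, 3).

(29, -14, 3)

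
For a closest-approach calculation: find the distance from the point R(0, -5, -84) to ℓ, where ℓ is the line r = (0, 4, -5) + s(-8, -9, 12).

Direction vector d = (-8, -9, 12).
AP = (0, -9, -79); AP·d = -867, |AP|² = 6322, |d|² = 289.
distance² = |AP|² − (AP·d)²/|d|² = 6322 − 751689/289 = 3721, so the distance is 61.

61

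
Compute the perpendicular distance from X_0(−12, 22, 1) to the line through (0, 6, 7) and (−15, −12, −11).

2√109

A direction vector is d = (−15, −18, −18).
AP = (−12, 16, −6), and AP × d = (−396, −126, 456).
|AP × d|² = 380628 and |d|² = 873, so the distance is √(380628/873) = √436 = 2√109.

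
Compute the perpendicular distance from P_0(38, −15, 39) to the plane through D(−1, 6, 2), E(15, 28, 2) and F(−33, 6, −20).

5/21

DE = (16, 22, 0) and DF = (−32, 0, −22), so a normal is n = DE × DF = (−484, 352, 704).
Then n·(38, −15, 39) − 4004 = −220.
|n| = √(234256 + 123904 + 495616) = 924, so the distance is |-220|/924 = 5/21.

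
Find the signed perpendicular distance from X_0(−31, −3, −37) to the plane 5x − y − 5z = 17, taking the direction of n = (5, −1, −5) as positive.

16/√51

n·X_0 − 17 = 16.
|n| = √51, so the signed distance is 16/√51.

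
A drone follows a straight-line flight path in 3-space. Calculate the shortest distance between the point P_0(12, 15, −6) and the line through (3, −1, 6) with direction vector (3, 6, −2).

2√10

Direction vector d = (3, 6, −2).
AP = (9, 16, −12), and AP × d = (40, −18, 6).
|AP × d|² = 1960 and |d|² = 49, so the distance is √(1960/49) = √40 = 2√10.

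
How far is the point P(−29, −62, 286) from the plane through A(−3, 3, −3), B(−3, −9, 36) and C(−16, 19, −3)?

AB = (0, −12, 39) and AC = (−13, 16, 0), so a normal is n = AB × AC = (−624, −507, −156).
n = (−624, −507, −156); n·P − 819 = 4095; |n| = 819; distance = 4095/819 = 5.

5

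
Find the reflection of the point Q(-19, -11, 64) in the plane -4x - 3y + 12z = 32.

n = (-4, -3, 12), |n|² = 169, n·Q − 32 = 845, so t = 845/169 = 5.
Foot F = Q − 5·n = (1, 4, 4); the reflection is 2F − Q = (21, 19, -56).

(21, 19, -56)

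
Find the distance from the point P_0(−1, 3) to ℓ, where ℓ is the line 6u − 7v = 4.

31√85/85

d = |6·(-1) + (-7)·3 − 4| / √(36 + 49) = |-31|/√85 = 31√85/85.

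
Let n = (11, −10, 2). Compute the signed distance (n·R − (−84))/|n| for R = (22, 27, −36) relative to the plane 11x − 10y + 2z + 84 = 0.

-16/15

n·R − (-84) = -16.
|n| = 15, so the signed distance is -16/15.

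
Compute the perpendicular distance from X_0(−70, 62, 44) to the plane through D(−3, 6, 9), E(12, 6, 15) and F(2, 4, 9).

29/(3√6)

DE = (15, 0, 6) and DF = (5, −2, 0), so a normal is n = DE × DF = (12, 30, −30).
d = |12·(-70) + 30·62 + (-30)·44 − (-126)| / √(144 + 900 + 900) = |-174| / (18√6) = 29√6/18.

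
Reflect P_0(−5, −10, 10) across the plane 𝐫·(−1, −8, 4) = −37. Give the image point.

(-1, 22, -6)

With n = (−1, −8, 4), the signed offset is (n·P_0 − (-37))/|n|² = 162/81 = 2.
P_0' = P_0 − 2t·n = (−5, −10, 10) − 4·(−1, −8, 4) = (−1, 22, −6).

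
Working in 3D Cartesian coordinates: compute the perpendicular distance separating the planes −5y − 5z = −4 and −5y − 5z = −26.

11√2/5

With common normal n = (0, −5, −5) (|n| = 5√2), the distance is |(-4) − (-26)|/|n| = 22/(5√2) = 11√2/5.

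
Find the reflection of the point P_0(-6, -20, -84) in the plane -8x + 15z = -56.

(-70, -20, 36)

n = (-8, 0, 15), |n|² = 289, n·P_0 − (-56) = -1156, so t = -1156/289 = -4.
Foot F = P_0 − (-4)·n = (-38, -20, -24); the reflection is 2F − P_0 = (-70, -20, 36).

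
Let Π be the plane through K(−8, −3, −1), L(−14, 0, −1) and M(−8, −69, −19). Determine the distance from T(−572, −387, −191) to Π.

KL = (−6, 3, 0) and KM = (0, −66, −18), so a normal is n = KL × KM = (−54, −108, 396).
d = |(-54)·(-572) + (-108)·(-387) + 396·(-191) − 360| / √(2916 + 11664 + 156816) = |-3312| / 414 = 8.

8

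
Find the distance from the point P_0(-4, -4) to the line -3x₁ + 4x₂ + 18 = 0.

14/5

d = |(-3)·(-4) + 4·(-4) − (-18)| / √(9 + 16) = |14|/5 = 14/5.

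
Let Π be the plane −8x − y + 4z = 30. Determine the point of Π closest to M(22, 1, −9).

(-2, -2, 3)

n = (−8, −1, 4), |n|² = 81, and n·M − 30 = -243.
t = -243/81 = -3, so the foot is M − t·n = (22, 1, −9) − (-3)·(−8, −1, 4) = (−2, −2, 3).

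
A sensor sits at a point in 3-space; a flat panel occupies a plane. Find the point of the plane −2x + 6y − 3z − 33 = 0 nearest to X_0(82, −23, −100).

(564/7, -131/7, -715/7)

n = (−2, 6, −3), |n|² = 49, and n·X_0 − 33 = -35.
t = -35/49 = -5/7, so the foot is X_0 − t·n = (82, −23, −100) − (-5/7)·(−2, 6, −3) = (564/7, −131/7, −715/7).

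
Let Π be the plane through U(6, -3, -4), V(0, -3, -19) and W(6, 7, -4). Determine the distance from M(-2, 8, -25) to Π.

UV = (-6, 0, -15) and UW = (0, 10, 0), so a normal is n = UV × UW = (150, 0, -60).
Then n·(-2, 8, -25) - 1140 = 60.
|n| = √(22500 + 0 + 3600) = 30√29, so the distance is |60|/(30√29) = 2√29/29.

2/√29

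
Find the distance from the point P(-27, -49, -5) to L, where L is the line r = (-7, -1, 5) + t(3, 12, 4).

10

Direction vector d = (3, 12, 4).
AP = (-20, -48, -10), and AP × d = (-72, 50, -96).
|AP × d|² = 16900 and |d|² = 169, so the distance is √(16900/169) = √100 = 10.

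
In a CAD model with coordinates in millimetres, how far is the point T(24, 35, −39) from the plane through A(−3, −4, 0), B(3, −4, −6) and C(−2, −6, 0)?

5

AB = (6, 0, −6) and AC = (1, −2, 0), so a normal is n = AB × AC = (−12, −6, −12).
d = |(-12)·24 + (-6)·35 + (-12)·(-39) − 60| / √(144 + 36 + 144) = |-90| / 18 = 5.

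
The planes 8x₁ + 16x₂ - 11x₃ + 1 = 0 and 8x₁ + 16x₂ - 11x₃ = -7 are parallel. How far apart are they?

With common normal n = (8, 16, -11) (|n| = 21), the distance is |(-1) − (-7)|/|n| = 6/21 = 2/7.

2/7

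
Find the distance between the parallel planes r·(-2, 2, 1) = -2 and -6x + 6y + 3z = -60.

Divide the second equation by 3 to match normals: -2x + 2y + z = -20.
Both planes have normal n = (-2, 2, 1), |n| = 3. Any point on the first plane is at distance |(-20) − (-2)|/|n| = 18/3 = 6 from the second.

6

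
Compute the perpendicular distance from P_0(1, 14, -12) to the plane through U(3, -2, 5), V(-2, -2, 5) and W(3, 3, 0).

1/√2

UV = (-5, 0, 0) and UW = (0, 5, -5), so a normal is n = UV × UW = (0, -25, -25).
n = (0, -25, -25); n·P − (-75) = 25; |n| = 25√2; distance = 25/(25√2) = 1/√2.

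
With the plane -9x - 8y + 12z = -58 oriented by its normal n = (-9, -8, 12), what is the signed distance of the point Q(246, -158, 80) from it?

4

n·Q − (-58) = 68.
|n| = 17, so the signed distance is 68/17 = 4.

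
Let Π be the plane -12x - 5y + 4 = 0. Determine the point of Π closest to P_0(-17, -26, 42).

n = (-12, -5, 0), |n|² = 169, and n·P_0 − (-4) = 338.
t = 338/169 = 2, so the foot is P_0 − t·n = (-17, -26, 42) − 2·(-12, -5, 0) = (7, -16, 42).

(7, -16, 42)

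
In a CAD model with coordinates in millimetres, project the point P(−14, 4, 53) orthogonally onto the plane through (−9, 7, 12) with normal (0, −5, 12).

(-14, 19, 17)

The perpendicular from P has direction n = (0, −5, 12): r = (−14, 4, 53) + λ(0, −5, 12).
Substitute into the plane: n·(P + λn) = 109 gives 616 + 169λ = 109, so λ = -3.
Foot = (−14, 4, 53) + (-3)·(0, −5, 12) = (−14, 19, 17).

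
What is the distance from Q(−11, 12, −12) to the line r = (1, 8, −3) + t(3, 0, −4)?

Direction vector d = (3, 0, −4).
AP = (−12, 4, −9); AP·d = 0, |AP|² = 241, |d|² = 25.
distance² = |AP|² − (AP·d)²/|d|² = 241 − 0/25 = 241, so the distance is √241.

√241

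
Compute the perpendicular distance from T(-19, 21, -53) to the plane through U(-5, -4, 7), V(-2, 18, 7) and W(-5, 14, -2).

1

UV = (3, 22, 0) and UW = (0, 18, -9), so a normal is n = UV × UW = (-198, 27, 54).
n = (-198, 27, 54); n·P − 1260 = 207; |n| = 207; distance = 207/207 = 1.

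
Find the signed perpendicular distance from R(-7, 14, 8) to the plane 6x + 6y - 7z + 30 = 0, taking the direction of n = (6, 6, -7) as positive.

16/11

n·R − (-30) = 16.
|n| = 11, so the signed distance is 16/11.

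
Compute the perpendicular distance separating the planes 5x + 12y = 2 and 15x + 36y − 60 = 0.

18/13

Divide the second equation by 3 to match normals: 5x + 12y = 20.
Both planes have normal n = (5, 12, 0), |n| = 13. Any point on the first plane is at distance |20 − 2|/|n| = 18/13 from the second.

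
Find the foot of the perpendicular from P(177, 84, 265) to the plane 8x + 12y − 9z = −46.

n = (8, 12, −9), |n|² = 289, and n·P − (-46) = 85.
t = 85/289 = 5/17, so the foot is P − t·n = (177, 84, 265) − (5/17)·(8, 12, −9) = (2969/17, 1368/17, 4550/17).

(2969/17, 1368/17, 4550/17)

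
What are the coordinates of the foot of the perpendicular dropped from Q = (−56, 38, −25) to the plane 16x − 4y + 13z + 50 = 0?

(-8, 26, 14)

The perpendicular from Q has direction n = (16, −4, 13): r = (−56, 38, −25) + t(16, −4, 13).
Substitute into the plane: n·(Q + tn) = -50 gives -1373 + 441t = -50, so t = 3.
Foot = (−56, 38, −25) + 3·(16, −4, 13) = (−8, 26, 14).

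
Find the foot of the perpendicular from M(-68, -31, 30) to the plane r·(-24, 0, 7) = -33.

n = (-24, 0, 7), |n|² = 625, and n·M − (-33) = 1875.
t = 1875/625 = 3, so the foot is M − t·n = (-68, -31, 30) − 3·(-24, 0, 7) = (4, -31, 9).

(4, -31, 9)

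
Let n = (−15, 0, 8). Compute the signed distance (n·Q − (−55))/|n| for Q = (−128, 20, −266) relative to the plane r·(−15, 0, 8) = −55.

n·Q − (-55) = -153.
|n| = 17, so the signed distance is -153/17 = -9.

-9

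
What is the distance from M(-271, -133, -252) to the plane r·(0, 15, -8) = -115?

8

d = |15·(-133) + (-8)·(-252) − (-115)| / √(0 + 225 + 64) = |136| / 17 = 8.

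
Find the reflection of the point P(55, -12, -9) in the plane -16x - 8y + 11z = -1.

(-9, -44, 35)

With n = (-16, -8, 11), the signed offset is (n·P − (-1))/|n|² = -882/441 = -2.
P' = P − 2t·n = (55, -12, -9) − (-4)·(-16, -8, 11) = (-9, -44, 35).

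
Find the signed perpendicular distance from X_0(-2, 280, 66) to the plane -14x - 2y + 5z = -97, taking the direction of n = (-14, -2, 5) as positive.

-7

n·X_0 − (-97) = -105.
|n| = 15, so the signed distance is -105/15 = -7.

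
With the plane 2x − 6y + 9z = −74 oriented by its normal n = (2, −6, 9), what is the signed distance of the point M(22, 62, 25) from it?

n·M − (-74) = -29.
|n| = 11, so the signed distance is -29/11.

-29/11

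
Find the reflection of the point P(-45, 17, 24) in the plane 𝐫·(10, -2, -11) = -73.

n = (10, -2, -11), |n|² = 225, n·P − (-73) = -675, so t = -675/225 = -3.
Foot F = P − (-3)·n = (-15, 11, -9); the reflection is 2F − P = (15, 5, -42).

(15, 5, -42)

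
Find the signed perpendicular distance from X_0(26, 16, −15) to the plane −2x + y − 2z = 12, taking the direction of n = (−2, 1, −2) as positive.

-6

n·X_0 − 12 = -18.
|n| = 3, so the signed distance is -18/3 = -6.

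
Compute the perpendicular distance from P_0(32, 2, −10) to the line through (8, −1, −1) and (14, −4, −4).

A direction vector is d = (6, −3, −3).
AP = (24, 3, −9), and AP × d = (−36, 18, −90).
|AP × d|² = 9720 and |d|² = 54, so the distance is √(9720/54) = √180 = 6√5.

6√5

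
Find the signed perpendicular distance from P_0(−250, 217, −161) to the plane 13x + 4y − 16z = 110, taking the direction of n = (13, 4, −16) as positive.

n·P_0 − 110 = 84.
|n| = 21, so the signed distance is 84/21 = 4.

4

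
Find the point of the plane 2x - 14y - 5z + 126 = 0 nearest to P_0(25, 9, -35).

n = (2, -14, -5), |n|² = 225, and n·P_0 − (-126) = 225.
t = 225/225 = 1, so the foot is P_0 − t·n = (25, 9, -35) − 1·(2, -14, -5) = (23, 23, -30).

(23, 23, -30)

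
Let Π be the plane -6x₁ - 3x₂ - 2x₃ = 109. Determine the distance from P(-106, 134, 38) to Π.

n = (-6, -3, -2); n·P − 109 = 49; |n| = 7; distance = 49/7 = 7.

7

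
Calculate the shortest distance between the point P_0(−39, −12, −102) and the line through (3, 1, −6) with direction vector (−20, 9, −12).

2√1381

Direction vector d = (−20, 9, −12).
AP = (−42, −13, −96), and AP × d = (1020, 1416, −638).
|AP × d|² = 3452500 and |d|² = 625, so the distance is √(3452500/625) = √5524 = 2√1381.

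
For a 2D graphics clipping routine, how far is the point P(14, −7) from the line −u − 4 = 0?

d = |(-1)·14 + 0·(-7) − 4| / √(1 + 0) = |-18|/1 = 18.

18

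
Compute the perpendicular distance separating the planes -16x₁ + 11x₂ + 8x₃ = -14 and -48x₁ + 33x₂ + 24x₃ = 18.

Divide the second equation by 3 to match normals: -16x₁ + 11x₂ + 8x₃ = 6.
Both planes have normal n = (-16, 11, 8), |n| = 21. Any point on the first plane is at distance |6 − (-14)|/|n| = 20/21 from the second.

20/21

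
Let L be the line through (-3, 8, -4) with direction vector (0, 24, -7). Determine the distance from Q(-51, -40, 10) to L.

Direction vector d = (0, 24, -7).
AP = (-48, -48, 14); AP·d = -1250, |AP|² = 4804, |d|² = 625.
distance² = |AP|² − (AP·d)²/|d|² = 4804 − 1562500/625 = 2304, so the distance is 48.

48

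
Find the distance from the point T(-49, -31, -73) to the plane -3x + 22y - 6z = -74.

1

Normal vector n = (-3, 22, -6), and n·(-49, -31, -73) - (-74) = -23.
|n| = √(9 + 484 + 36) = 23, so the distance is |-23|/23 = 1.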